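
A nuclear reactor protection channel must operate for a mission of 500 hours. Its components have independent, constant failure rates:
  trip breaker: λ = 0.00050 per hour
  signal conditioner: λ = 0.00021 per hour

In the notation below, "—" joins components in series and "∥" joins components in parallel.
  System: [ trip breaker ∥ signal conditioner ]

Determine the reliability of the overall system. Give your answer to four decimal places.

0.9780

R(trip breaker) = exp(−0.00050 × 500) = 0.778801
R(signal conditioner) = exp(−0.00021 × 500) = 0.900325
Parallel (trip breaker and signal conditioner): 1 − (1 − 0.778801)(1 − 0.900325) = 0.9780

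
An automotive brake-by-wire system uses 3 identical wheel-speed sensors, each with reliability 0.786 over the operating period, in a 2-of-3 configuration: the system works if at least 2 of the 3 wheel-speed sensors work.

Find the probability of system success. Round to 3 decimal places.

R = Σ_{i=2}^{3} C(3,i) p^i (1−p)^{3−i} with p = 0.786
C(3,2)·0.786^2·0.214^1 = 0.39663
C(3,3)·0.786^3·0.214^0 = 0.48559
Sum = 0.882

0.882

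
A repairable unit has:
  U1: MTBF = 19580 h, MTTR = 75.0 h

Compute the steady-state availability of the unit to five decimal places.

0.99618

A(U1) = MTBF/(MTBF+MTTR) = 19580/(19580+75.0) = 0.99618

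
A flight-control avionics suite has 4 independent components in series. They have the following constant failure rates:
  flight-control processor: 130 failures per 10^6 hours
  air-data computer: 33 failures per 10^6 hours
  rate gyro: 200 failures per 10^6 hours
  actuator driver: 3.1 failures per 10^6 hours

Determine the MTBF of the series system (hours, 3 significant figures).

2730

Series of exponential components: λ_sys = Σ λ_i
λ_sys = 0.00013 + 0.000033 + 0.00020 + 0.0000031 = 3.6610e-04 /h
MTBF = 1 / λ_sys = 2730 h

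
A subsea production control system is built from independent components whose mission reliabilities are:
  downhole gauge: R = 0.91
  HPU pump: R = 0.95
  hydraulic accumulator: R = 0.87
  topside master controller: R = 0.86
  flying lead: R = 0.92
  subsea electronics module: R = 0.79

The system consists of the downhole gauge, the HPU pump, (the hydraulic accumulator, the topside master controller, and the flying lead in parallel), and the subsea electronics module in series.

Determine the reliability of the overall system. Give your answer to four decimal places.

Parallel (hydraulic accumulator, topside master controller, and flying lead): 1 − (1 − 0.870000)(1 − 0.860000)(1 − 0.920000) = 0.998544
Series (downhole gauge, HPU pump, [0.998544], and subsea electronics module): 0.910000 × 0.950000 × 0.998544 × 0.790000 = 0.6820

0.6820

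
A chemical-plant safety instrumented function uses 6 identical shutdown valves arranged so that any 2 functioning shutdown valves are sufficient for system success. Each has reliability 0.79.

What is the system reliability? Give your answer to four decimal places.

R = Σ_{i=2}^{6} C(6,i) p^i (1−p)^{6−i} with p = 0.79
C(6,2)·0.79^2·0.21^4 = 0.018206
C(6,3)·0.79^3·0.21^3 = 0.091321
C(6,4)·0.79^4·0.21^2 = 0.257655
C(6,5)·0.79^5·0.21^1 = 0.387709
C(6,6)·0.79^6·0.21^0 = 0.243087
Sum = 0.9980

0.9980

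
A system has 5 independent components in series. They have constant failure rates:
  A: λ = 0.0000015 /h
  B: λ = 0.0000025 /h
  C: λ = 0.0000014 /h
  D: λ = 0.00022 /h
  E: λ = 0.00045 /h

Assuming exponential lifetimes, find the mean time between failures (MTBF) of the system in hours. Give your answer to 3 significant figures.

1480

Series of exponential components: λ_sys = Σ λ_i
λ_sys = 0.0000015 + 0.0000025 + 0.0000014 + 0.00022 + 0.00045 = 6.7540e-04 /h
MTBF = 1 / λ_sys = 1480 h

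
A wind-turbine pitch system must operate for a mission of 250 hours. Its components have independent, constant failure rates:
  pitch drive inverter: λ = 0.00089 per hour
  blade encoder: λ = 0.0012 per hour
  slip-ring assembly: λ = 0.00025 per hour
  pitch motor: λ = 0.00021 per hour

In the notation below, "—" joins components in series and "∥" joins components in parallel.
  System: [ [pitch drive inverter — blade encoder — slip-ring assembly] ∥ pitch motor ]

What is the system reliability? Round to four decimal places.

0.9773

R(pitch drive inverter) = exp(−0.00089 × 250) = 0.800515
R(blade encoder) = exp(−0.0012 × 250) = 0.740818
R(slip-ring assembly) = exp(−0.00025 × 250) = 0.939413
R(pitch motor) = exp(−0.00021 × 250) = 0.948854
Series (pitch drive inverter, blade encoder, and slip-ring assembly): 0.800515 × 0.740818 × 0.939413 = 0.557106
Parallel ([0.557106] and pitch motor): 1 − (1 − 0.557106)(1 − 0.948854) = 0.9773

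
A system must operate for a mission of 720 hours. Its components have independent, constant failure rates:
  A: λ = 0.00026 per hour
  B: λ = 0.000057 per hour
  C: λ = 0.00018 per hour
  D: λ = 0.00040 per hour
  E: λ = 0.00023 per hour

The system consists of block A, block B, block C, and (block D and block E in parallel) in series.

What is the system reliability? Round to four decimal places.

R(A) = exp(−0.00026 × 720) = 0.829278
R(B) = exp(−0.000057 × 720) = 0.959791
R(C) = exp(−0.00018 × 720) = 0.878447
R(D) = exp(−0.00040 × 720) = 0.749762
R(E) = exp(−0.00023 × 720) = 0.847385
Parallel (D and E): 1 − (1 − 0.749762)(1 − 0.847385) = 0.961810
Series (A, B, C, and [0.961810]): 0.829278 × 0.959791 × 0.878447 × 0.961810 = 0.6725

0.6725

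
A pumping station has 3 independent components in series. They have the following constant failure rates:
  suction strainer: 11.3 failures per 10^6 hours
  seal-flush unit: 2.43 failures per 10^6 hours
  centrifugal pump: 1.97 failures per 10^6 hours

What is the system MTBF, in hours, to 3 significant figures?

63700

Series of exponential components: λ_sys = Σ λ_i
λ_sys = 0.0000113 + 0.00000243 + 0.00000197 = 1.5700e-05 /h
MTBF = 1 / λ_sys = 63700 h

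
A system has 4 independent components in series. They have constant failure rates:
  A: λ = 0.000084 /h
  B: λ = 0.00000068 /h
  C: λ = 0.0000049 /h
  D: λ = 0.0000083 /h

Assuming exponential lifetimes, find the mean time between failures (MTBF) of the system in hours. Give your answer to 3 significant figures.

10200

Series of exponential components: λ_sys = Σ λ_i
λ_sys = 0.000084 + 0.00000068 + 0.0000049 + 0.0000083 = 9.7880e-05 /h
MTBF = 1 / λ_sys = 10200 h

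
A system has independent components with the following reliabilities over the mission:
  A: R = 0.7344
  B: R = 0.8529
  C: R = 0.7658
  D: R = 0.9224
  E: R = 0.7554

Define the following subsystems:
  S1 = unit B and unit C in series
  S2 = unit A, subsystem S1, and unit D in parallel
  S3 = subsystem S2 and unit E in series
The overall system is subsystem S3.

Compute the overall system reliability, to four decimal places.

0.7500

Series (B and C): 0.852900 × 0.765800 = 0.653151
Parallel (A, [0.653151], and D): 1 − (1 − 0.734400)(1 − 0.653151)(1 − 0.922400) = 0.992851
Series ([0.992851] and E): 0.992851 × 0.755400 = 0.7500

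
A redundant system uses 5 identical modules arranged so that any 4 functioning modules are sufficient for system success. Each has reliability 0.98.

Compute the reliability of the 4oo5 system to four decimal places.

0.9962

R = Σ_{i=4}^{5} C(5,i) p^i (1−p)^{5−i} with p = 0.98
C(5,4)·0.98^4·0.02^1 = 0.092237
C(5,5)·0.98^5·0.02^0 = 0.903921
Sum = 0.9962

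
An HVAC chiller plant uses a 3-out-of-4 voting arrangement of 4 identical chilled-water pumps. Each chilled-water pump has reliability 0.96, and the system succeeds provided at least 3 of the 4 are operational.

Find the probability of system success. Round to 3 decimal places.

R = Σ_{i=3}^{4} C(4,i) p^i (1−p)^{4−i} with p = 0.96
C(4,3)·0.96^3·0.04^1 = 0.14156
C(4,4)·0.96^4·0.04^0 = 0.84935
Sum = 0.991

0.991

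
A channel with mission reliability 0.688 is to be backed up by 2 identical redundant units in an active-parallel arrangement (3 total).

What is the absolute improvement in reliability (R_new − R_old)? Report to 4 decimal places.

0.2816

R_before = 0.688
R_after = 1 − (1 − 0.688)^3 = 0.9696
ΔR = 0.9696 − 0.688 = 0.2816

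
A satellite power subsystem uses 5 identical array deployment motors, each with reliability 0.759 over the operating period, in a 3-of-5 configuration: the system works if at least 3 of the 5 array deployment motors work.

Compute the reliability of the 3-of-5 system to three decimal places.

R = Σ_{i=3}^{5} C(5,i) p^i (1−p)^{5−i} with p = 0.759
C(5,3)·0.759^3·0.241^2 = 0.25396
C(5,4)·0.759^4·0.241^1 = 0.39990
C(5,5)·0.759^5·0.241^0 = 0.25189
Sum = 0.906

0.906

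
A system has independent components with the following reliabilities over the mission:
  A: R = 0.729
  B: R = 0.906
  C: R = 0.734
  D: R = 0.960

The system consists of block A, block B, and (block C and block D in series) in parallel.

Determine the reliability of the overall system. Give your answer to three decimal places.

0.992

Series (C and D): 0.73400 × 0.96000 = 0.70464
Parallel (A, B, and [0.70464]): 1 − (1 − 0.72900)(1 − 0.90600)(1 − 0.70464) = 0.992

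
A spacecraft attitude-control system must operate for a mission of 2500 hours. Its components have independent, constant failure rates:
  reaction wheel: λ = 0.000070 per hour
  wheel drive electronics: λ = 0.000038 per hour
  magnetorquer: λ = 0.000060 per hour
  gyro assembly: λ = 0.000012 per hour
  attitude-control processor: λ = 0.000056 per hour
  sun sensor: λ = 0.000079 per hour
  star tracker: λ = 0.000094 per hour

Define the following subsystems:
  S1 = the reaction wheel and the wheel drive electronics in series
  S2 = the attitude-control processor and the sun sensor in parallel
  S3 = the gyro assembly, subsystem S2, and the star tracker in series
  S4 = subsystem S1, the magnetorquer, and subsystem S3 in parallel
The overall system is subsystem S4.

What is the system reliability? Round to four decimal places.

R(reaction wheel) = exp(−0.000070 × 2500) = 0.839457
R(wheel drive electronics) = exp(−0.000038 × 2500) = 0.909373
R(magnetorquer) = exp(−0.000060 × 2500) = 0.860708
R(gyro assembly) = exp(−0.000012 × 2500) = 0.970446
R(attitude-control processor) = exp(−0.000056 × 2500) = 0.869358
R(sun sensor) = exp(−0.000079 × 2500) = 0.820780
R(star tracker) = exp(−0.000094 × 2500) = 0.790571
Series (reaction wheel and wheel drive electronics): 0.839457 × 0.909373 = 0.763380
Parallel (attitude-control processor and sun sensor): 1 − (1 − 0.869358)(1 − 0.820780) = 0.976586
Series (gyro assembly, [0.976586], and star tracker): 0.970446 × 0.976586 × 0.790571 = 0.749243
Parallel ([0.763380], magnetorquer, and [0.749243]): 1 − (1 − 0.763380)(1 − 0.860708)(1 − 0.749243) = 0.9917

0.9917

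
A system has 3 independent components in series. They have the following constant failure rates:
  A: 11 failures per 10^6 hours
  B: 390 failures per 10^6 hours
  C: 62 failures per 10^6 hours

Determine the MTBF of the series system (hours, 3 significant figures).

Series of exponential components: λ_sys = Σ λ_i
λ_sys = 0.000011 + 0.00039 + 0.000062 = 4.6300e-04 /h
MTBF = 1 / λ_sys = 2160 h

2160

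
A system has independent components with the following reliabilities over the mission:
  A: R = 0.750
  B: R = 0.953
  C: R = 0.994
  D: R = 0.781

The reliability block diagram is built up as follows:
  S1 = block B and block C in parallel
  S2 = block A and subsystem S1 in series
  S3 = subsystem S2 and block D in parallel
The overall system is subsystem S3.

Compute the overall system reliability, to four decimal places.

Parallel (B and C): 1 − (1 − 0.953000)(1 − 0.994000) = 0.999718
Series (A and [0.999718]): 0.750000 × 0.999718 = 0.749789
Parallel ([0.749789] and D): 1 − (1 − 0.749789)(1 − 0.781000) = 0.9452

0.9452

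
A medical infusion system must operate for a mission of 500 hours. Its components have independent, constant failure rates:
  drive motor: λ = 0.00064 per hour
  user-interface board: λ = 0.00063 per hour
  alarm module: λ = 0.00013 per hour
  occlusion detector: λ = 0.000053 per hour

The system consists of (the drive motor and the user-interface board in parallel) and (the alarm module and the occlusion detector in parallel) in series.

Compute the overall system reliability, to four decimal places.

0.9245

R(drive motor) = exp(−0.00064 × 500) = 0.726149
R(user-interface board) = exp(−0.00063 × 500) = 0.729789
R(alarm module) = exp(−0.00013 × 500) = 0.937067
R(occlusion detector) = exp(−0.000053 × 500) = 0.973848
Parallel (drive motor and user-interface board): 1 − (1 − 0.726149)(1 − 0.729789) = 0.926002
Parallel (alarm module and occlusion detector): 1 − (1 − 0.937067)(1 − 0.973848) = 0.998354
Series ([0.926002] and [0.998354]): 0.926002 × 0.998354 = 0.9245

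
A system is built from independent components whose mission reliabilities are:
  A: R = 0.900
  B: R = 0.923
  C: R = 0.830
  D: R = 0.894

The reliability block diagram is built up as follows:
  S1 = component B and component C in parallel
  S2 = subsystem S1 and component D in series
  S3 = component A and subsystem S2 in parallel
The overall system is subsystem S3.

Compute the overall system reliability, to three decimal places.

Parallel (B and C): 1 − (1 − 0.92300)(1 − 0.83000) = 0.98691
Series ([0.98691] and D): 0.98691 × 0.89400 = 0.88230
Parallel (A and [0.88230]): 1 − (1 − 0.90000)(1 − 0.88230) = 0.988

0.988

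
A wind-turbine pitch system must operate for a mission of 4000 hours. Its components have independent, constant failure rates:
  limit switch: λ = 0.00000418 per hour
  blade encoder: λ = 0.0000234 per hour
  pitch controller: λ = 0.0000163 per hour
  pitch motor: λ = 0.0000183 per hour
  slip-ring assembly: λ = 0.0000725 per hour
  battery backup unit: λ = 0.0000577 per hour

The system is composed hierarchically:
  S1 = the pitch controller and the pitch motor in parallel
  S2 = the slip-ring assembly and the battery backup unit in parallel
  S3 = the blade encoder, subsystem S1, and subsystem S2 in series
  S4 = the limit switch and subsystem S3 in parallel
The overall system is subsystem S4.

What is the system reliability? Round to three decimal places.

R(limit switch) = exp(−0.00000418 × 4000) = 0.98342
R(blade encoder) = exp(−0.0000234 × 4000) = 0.91065
R(pitch controller) = exp(−0.0000163 × 4000) = 0.93688
R(pitch motor) = exp(−0.0000183 × 4000) = 0.92941
R(slip-ring assembly) = exp(−0.0000725 × 4000) = 0.74826
R(battery backup unit) = exp(−0.0000577 × 4000) = 0.79390
Parallel (pitch controller and pitch motor): 1 − (1 − 0.93688)(1 − 0.92941) = 0.99554
Parallel (slip-ring assembly and battery backup unit): 1 − (1 − 0.74826)(1 − 0.79390) = 0.94812
Series (blade encoder, [0.99554], and [0.94812]): 0.91065 × 0.99554 × 0.94812 = 0.85955
Parallel (limit switch and [0.85955]): 1 − (1 − 0.98342)(1 − 0.85955) = 0.998

0.998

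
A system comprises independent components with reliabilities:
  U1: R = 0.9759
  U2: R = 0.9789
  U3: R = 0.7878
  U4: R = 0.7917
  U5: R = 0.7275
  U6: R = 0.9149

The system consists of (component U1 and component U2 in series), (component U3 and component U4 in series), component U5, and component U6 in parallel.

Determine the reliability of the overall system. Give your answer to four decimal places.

Series (U1 and U2): 0.975900 × 0.978900 = 0.955309
Series (U3 and U4): 0.787800 × 0.791700 = 0.623701
Parallel ([0.955309], [0.623701], U5, and U6): 1 − (1 − 0.955309)(1 − 0.623701)(1 − 0.727500)(1 − 0.914900) = 0.9996

0.9996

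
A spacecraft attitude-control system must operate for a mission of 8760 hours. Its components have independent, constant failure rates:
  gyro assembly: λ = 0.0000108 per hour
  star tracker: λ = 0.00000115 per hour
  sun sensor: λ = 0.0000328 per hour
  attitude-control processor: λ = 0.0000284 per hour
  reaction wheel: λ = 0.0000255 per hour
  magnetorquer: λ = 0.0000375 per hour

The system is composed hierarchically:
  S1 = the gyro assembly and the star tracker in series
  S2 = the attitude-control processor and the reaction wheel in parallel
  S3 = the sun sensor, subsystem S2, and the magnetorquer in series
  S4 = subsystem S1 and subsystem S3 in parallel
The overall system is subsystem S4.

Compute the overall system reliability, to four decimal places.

R(gyro assembly) = exp(−0.0000108 × 8760) = 0.909729
R(star tracker) = exp(−0.00000115 × 8760) = 0.989977
R(sun sensor) = exp(−0.0000328 × 8760) = 0.750266
R(attitude-control processor) = exp(−0.0000284 × 8760) = 0.779748
R(reaction wheel) = exp(−0.0000255 × 8760) = 0.799811
R(magnetorquer) = exp(−0.0000375 × 8760) = 0.720003
Series (gyro assembly and star tracker): 0.909729 × 0.989977 = 0.900611
Parallel (attitude-control processor and reaction wheel): 1 − (1 − 0.779748)(1 − 0.799811) = 0.955908
Series (sun sensor, [0.955908], and magnetorquer): 0.750266 × 0.955908 × 0.720003 = 0.516376
Parallel ([0.900611] and [0.516376]): 1 − (1 − 0.900611)(1 − 0.516376) = 0.9519

0.9519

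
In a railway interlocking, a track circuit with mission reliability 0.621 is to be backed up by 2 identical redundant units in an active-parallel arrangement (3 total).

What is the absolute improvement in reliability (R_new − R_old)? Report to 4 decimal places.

R_before = 0.621
R_after = 1 − (1 − 0.621)^3 = 0.9456
ΔR = 0.9456 − 0.621 = 0.3246

0.3246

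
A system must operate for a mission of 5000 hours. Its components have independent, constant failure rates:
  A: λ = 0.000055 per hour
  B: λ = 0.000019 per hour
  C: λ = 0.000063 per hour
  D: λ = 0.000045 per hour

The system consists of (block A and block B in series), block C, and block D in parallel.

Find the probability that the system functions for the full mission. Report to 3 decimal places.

0.983

R(A) = exp(−0.000055 × 5000) = 0.75957
R(B) = exp(−0.000019 × 5000) = 0.90937
R(C) = exp(−0.000063 × 5000) = 0.72979
R(D) = exp(−0.000045 × 5000) = 0.79852
Series (A and B): 0.75957 × 0.90937 = 0.69073
Parallel ([0.69073], C, and D): 1 − (1 − 0.69073)(1 − 0.72979)(1 − 0.79852) = 0.983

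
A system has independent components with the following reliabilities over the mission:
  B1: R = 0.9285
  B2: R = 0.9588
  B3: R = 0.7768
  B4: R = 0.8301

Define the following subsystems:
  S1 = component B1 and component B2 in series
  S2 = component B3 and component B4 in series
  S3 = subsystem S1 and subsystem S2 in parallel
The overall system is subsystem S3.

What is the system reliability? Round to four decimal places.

0.9610

Series (B1 and B2): 0.928500 × 0.958800 = 0.890246
Series (B3 and B4): 0.776800 × 0.830100 = 0.644822
Parallel ([0.890246] and [0.644822]): 1 − (1 − 0.890246)(1 − 0.644822) = 0.9610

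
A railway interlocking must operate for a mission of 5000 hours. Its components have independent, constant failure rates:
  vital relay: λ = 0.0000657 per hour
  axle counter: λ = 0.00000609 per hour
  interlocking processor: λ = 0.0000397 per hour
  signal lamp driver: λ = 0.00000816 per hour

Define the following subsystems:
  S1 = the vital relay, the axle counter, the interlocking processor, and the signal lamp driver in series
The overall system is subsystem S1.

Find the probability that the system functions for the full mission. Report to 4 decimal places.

R(vital relay) = exp(−0.0000657 × 5000) = 0.720003
R(axle counter) = exp(−0.00000609 × 5000) = 0.970009
R(interlocking processor) = exp(−0.0000397 × 5000) = 0.819960
R(signal lamp driver) = exp(−0.00000816 × 5000) = 0.960021
Series (vital relay, axle counter, interlocking processor, and signal lamp driver): 0.720003 × 0.970009 × 0.819960 × 0.960021 = 0.5498

0.5498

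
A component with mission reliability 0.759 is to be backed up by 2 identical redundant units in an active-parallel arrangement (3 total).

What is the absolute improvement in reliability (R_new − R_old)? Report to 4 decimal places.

R_before = 0.759
R_after = 1 − (1 − 0.759)^3 = 0.9860
ΔR = 0.9860 − 0.759 = 0.2270

0.2270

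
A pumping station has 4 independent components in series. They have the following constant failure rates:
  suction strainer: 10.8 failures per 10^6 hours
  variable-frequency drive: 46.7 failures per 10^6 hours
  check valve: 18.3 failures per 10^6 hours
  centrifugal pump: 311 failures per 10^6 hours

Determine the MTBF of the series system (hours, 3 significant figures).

2590

Series of exponential components: λ_sys = Σ λ_i
λ_sys = 0.0000108 + 0.0000467 + 0.0000183 + 0.000311 = 3.8680e-04 /h
MTBF = 1 / λ_sys = 2590 h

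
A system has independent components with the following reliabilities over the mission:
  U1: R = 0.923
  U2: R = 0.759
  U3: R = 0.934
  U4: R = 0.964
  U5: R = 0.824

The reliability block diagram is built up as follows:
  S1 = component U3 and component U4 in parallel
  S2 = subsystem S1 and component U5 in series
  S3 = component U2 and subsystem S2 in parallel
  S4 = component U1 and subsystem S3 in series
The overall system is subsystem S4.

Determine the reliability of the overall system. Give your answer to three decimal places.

0.883

Parallel (U3 and U4): 1 − (1 − 0.93400)(1 − 0.96400) = 0.99762
Series ([0.99762] and U5): 0.99762 × 0.82400 = 0.82204
Parallel (U2 and [0.82204]): 1 − (1 − 0.75900)(1 − 0.82204) = 0.95711
Series (U1 and [0.95711]): 0.92300 × 0.95711 = 0.883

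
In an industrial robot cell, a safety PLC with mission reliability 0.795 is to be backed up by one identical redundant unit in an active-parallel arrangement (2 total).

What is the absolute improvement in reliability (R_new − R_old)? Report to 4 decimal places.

R_before = 0.795
R_after = 1 − (1 − 0.795)^2 = 0.9580
ΔR = 0.9580 − 0.795 = 0.1630

0.1630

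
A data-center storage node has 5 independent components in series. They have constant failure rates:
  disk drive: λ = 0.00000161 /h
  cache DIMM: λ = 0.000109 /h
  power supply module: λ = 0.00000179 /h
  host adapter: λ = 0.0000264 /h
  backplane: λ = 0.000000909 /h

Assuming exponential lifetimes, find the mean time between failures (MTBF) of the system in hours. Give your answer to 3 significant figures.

Series of exponential components: λ_sys = Σ λ_i
λ_sys = 0.00000161 + 0.000109 + 0.00000179 + 0.0000264 + 0.000000909 = 1.3971e-04 /h
MTBF = 1 / λ_sys = 7160 h

7160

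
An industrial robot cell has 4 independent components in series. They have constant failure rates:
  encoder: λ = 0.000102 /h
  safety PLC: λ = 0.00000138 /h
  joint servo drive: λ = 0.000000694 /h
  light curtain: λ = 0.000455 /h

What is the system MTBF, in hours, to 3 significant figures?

Series of exponential components: λ_sys = Σ λ_i
λ_sys = 0.000102 + 0.00000138 + 0.000000694 + 0.000455 = 5.5907e-04 /h
MTBF = 1 / λ_sys = 1790 h

1790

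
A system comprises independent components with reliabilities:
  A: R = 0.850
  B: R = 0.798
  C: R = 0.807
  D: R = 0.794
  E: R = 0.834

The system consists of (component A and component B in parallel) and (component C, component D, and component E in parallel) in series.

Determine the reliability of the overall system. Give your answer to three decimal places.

0.963

Parallel (A and B): 1 − (1 − 0.85000)(1 − 0.79800) = 0.96970
Parallel (C, D, and E): 1 − (1 − 0.80700)(1 − 0.79400)(1 − 0.83400) = 0.99340
Series ([0.96970] and [0.99340]): 0.96970 × 0.99340 = 0.963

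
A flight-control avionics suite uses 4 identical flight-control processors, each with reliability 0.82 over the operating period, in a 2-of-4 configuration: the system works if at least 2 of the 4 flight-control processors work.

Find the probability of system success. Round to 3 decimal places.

0.980

R = Σ_{i=2}^{4} C(4,i) p^i (1−p)^{4−i} with p = 0.82
C(4,2)·0.82^2·0.18^2 = 0.13071
C(4,3)·0.82^3·0.18^1 = 0.39698
C(4,4)·0.82^4·0.18^0 = 0.45212
Sum = 0.980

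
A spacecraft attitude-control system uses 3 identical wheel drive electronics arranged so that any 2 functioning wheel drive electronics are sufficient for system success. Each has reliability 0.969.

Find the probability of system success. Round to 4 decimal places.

R = Σ_{i=2}^{3} C(3,i) p^i (1−p)^{3−i} with p = 0.969
C(3,2)·0.969^2·0.031^1 = 0.087323
C(3,3)·0.969^3·0.031^0 = 0.909853
Sum = 0.9972

0.9972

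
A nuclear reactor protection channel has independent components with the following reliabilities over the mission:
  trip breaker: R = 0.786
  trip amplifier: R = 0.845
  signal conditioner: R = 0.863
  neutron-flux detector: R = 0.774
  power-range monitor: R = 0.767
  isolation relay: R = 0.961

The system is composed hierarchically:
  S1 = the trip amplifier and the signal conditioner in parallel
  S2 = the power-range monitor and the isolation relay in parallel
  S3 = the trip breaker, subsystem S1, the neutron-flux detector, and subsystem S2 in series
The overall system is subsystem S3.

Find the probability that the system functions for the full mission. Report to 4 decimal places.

0.5900

Parallel (trip amplifier and signal conditioner): 1 − (1 − 0.845000)(1 − 0.863000) = 0.978765
Parallel (power-range monitor and isolation relay): 1 − (1 − 0.767000)(1 − 0.961000) = 0.990913
Series (trip breaker, [0.978765], neutron-flux detector, and [0.990913]): 0.786000 × 0.978765 × 0.774000 × 0.990913 = 0.5900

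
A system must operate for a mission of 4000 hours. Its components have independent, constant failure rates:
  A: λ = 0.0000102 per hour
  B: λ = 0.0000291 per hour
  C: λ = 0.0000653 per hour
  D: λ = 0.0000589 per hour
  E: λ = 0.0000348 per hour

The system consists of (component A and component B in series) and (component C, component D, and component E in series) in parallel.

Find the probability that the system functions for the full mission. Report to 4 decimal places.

R(A) = exp(−0.0000102 × 4000) = 0.960021
R(B) = exp(−0.0000291 × 4000) = 0.890119
R(C) = exp(−0.0000653 × 4000) = 0.770127
R(D) = exp(−0.0000589 × 4000) = 0.790097
R(E) = exp(−0.0000348 × 4000) = 0.870054
Series (A and B): 0.960021 × 0.890119 = 0.854533
Series (C, D, and E): 0.770127 × 0.790097 × 0.870054 = 0.529406
Parallel ([0.854533] and [0.529406]): 1 − (1 − 0.854533)(1 − 0.529406) = 0.9315

0.9315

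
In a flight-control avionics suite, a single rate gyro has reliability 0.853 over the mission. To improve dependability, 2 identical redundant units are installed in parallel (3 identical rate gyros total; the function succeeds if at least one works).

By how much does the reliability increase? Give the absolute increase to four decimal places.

0.1438

R_before = 0.853
R_after = 1 − (1 − 0.853)^3 = 0.9968
ΔR = 0.9968 − 0.853 = 0.1438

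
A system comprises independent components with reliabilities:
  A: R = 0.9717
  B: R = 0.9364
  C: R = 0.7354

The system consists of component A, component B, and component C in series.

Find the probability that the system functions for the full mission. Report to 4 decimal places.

0.6691

Series (A, B, and C): 0.971700 × 0.936400 × 0.735400 = 0.6691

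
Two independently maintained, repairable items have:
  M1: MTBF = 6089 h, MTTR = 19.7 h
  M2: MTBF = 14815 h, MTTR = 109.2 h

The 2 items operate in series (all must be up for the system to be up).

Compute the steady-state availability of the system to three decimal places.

A(M1) = MTBF/(MTBF+MTTR) = 6089/(6089+19.7) = 0.996775
A(M2) = MTBF/(MTBF+MTTR) = 14815/(14815+109.2) = 0.992683
Series availability: 0.996775 × 0.992683 = 0.989

0.989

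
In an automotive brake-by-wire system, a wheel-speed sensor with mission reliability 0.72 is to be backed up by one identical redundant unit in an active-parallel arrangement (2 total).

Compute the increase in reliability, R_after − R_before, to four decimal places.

R_before = 0.72
R_after = 1 − (1 − 0.72)^2 = 0.9216
ΔR = 0.9216 − 0.72 = 0.2016

0.2016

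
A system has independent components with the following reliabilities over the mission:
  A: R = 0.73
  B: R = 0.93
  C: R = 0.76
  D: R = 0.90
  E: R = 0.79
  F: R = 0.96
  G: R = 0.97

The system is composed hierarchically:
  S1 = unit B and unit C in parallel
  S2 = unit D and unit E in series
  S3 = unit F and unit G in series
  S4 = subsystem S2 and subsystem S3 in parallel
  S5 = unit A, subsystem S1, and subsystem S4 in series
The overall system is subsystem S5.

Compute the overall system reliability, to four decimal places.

0.7035

Parallel (B and C): 1 − (1 − 0.930000)(1 − 0.760000) = 0.983200
Series (D and E): 0.900000 × 0.790000 = 0.711000
Series (F and G): 0.960000 × 0.970000 = 0.931200
Parallel ([0.711000] and [0.931200]): 1 − (1 − 0.711000)(1 − 0.931200) = 0.980117
Series (A, [0.983200], and [0.980117]): 0.730000 × 0.983200 × 0.980117 = 0.7035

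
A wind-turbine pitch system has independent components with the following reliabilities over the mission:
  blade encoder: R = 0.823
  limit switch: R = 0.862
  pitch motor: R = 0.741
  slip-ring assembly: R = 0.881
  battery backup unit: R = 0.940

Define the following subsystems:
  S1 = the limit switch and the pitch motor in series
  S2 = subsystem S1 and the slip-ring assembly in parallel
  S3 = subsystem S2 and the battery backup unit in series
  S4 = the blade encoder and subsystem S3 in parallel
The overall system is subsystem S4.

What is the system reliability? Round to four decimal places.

0.9822

Series (limit switch and pitch motor): 0.862000 × 0.741000 = 0.638742
Parallel ([0.638742] and slip-ring assembly): 1 − (1 − 0.638742)(1 − 0.881000) = 0.957010
Series ([0.957010] and battery backup unit): 0.957010 × 0.940000 = 0.899589
Parallel (blade encoder and [0.899589]): 1 − (1 − 0.823000)(1 − 0.899589) = 0.9822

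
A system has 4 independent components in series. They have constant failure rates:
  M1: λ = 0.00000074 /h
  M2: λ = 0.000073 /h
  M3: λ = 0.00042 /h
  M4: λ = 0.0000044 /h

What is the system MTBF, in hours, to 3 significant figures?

Series of exponential components: λ_sys = Σ λ_i
λ_sys = 0.00000074 + 0.000073 + 0.00042 + 0.0000044 = 4.9814e-04 /h
MTBF = 1 / λ_sys = 2010 h

2010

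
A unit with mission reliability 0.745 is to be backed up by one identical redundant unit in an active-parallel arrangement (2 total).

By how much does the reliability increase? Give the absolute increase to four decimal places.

0.1900

R_before = 0.745
R_after = 1 − (1 − 0.745)^2 = 0.9350
ΔR = 0.9350 − 0.745 = 0.1900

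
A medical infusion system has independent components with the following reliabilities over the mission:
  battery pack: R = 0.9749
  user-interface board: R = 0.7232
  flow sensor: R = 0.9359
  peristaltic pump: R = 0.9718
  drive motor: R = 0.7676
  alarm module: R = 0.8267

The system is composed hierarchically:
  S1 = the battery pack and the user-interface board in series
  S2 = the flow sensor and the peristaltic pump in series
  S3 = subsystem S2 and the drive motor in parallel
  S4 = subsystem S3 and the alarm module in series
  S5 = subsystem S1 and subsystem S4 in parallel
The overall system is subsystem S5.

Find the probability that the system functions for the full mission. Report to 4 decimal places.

0.9438

Series (battery pack and user-interface board): 0.974900 × 0.723200 = 0.705048
Series (flow sensor and peristaltic pump): 0.935900 × 0.971800 = 0.909508
Parallel ([0.909508] and drive motor): 1 − (1 − 0.909508)(1 − 0.767600) = 0.978970
Series ([0.978970] and alarm module): 0.978970 × 0.826700 = 0.809314
Parallel ([0.705048] and [0.809314]): 1 − (1 − 0.705048)(1 − 0.809314) = 0.9438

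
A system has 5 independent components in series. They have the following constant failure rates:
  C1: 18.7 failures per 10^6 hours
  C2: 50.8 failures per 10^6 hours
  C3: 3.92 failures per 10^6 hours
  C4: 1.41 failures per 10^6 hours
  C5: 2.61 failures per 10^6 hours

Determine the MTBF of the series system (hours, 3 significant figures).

12900

Series of exponential components: λ_sys = Σ λ_i
λ_sys = 0.0000187 + 0.0000508 + 0.00000392 + 0.00000141 + 0.00000261 = 7.7440e-05 /h
MTBF = 1 / λ_sys = 12900 h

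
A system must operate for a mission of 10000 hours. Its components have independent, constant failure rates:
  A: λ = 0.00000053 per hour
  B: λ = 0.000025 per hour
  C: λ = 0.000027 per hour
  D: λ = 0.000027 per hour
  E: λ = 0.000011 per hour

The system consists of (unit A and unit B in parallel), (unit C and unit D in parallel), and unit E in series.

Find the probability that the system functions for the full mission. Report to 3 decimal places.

0.845

R(A) = exp(−0.00000053 × 10000) = 0.99471
R(B) = exp(−0.000025 × 10000) = 0.77880
R(C) = exp(−0.000027 × 10000) = 0.76338
R(D) = exp(−0.000027 × 10000) = 0.76338
R(E) = exp(−0.000011 × 10000) = 0.89583
Parallel (A and B): 1 − (1 − 0.99471)(1 − 0.77880) = 0.99883
Parallel (C and D): 1 − (1 − 0.76338)(1 − 0.76338) = 0.94401
Series ([0.99883], [0.94401], and E): 0.99883 × 0.94401 × 0.89583 = 0.845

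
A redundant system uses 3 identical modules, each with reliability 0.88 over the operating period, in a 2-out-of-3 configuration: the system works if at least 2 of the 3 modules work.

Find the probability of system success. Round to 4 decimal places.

R = Σ_{i=2}^{3} C(3,i) p^i (1−p)^{3−i} with p = 0.88
C(3,2)·0.88^2·0.12^1 = 0.278784
C(3,3)·0.88^3·0.12^0 = 0.681472
Sum = 0.9603

0.9603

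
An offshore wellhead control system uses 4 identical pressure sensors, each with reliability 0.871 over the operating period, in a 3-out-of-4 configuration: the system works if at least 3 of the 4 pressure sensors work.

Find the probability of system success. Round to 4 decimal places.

R = Σ_{i=3}^{4} C(4,i) p^i (1−p)^{4−i} with p = 0.871
C(4,3)·0.871^3·0.129^1 = 0.340961
C(4,4)·0.871^4·0.129^0 = 0.575536
Sum = 0.9165

0.9165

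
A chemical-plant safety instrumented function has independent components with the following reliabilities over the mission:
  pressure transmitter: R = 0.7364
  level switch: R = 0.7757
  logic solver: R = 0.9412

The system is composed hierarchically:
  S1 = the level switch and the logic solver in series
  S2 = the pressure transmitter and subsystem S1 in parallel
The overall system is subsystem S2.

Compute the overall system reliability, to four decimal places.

0.9289

Series (level switch and logic solver): 0.775700 × 0.941200 = 0.730089
Parallel (pressure transmitter and [0.730089]): 1 − (1 − 0.736400)(1 − 0.730089) = 0.9289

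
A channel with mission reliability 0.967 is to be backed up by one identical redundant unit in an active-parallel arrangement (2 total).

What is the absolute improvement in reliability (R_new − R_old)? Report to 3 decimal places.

0.032

R_before = 0.967
R_after = 1 − (1 − 0.967)^2 = 0.999
ΔR = 0.999 − 0.967 = 0.032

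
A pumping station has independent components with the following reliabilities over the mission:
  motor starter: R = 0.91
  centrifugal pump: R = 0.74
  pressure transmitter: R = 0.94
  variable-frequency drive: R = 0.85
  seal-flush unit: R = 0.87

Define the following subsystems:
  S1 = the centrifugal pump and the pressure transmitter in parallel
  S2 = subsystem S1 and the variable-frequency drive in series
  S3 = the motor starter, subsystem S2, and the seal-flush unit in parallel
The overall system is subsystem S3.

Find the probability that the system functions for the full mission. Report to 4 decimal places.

Parallel (centrifugal pump and pressure transmitter): 1 − (1 − 0.740000)(1 − 0.940000) = 0.984400
Series ([0.984400] and variable-frequency drive): 0.984400 × 0.850000 = 0.836740
Parallel (motor starter, [0.836740], and seal-flush unit): 1 − (1 − 0.910000)(1 − 0.836740)(1 − 0.870000) = 0.9981

0.9981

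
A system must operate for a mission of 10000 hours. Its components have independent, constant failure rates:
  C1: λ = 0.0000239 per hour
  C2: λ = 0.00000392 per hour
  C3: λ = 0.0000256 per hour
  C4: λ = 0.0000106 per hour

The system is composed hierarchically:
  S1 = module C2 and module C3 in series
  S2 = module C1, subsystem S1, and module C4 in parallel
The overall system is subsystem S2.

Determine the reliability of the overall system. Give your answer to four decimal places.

R(C1) = exp(−0.0000239 × 10000) = 0.787415
R(C2) = exp(−0.00000392 × 10000) = 0.961558
R(C3) = exp(−0.0000256 × 10000) = 0.774142
R(C4) = exp(−0.0000106 × 10000) = 0.899425
Series (C2 and C3): 0.961558 × 0.774142 = 0.744382
Parallel (C1, [0.744382], and C4): 1 − (1 − 0.787415)(1 − 0.744382)(1 − 0.899425) = 0.9945

0.9945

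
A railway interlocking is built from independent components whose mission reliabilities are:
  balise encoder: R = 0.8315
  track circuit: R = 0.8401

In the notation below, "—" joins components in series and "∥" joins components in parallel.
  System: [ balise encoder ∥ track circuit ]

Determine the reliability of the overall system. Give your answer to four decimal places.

Parallel (balise encoder and track circuit): 1 − (1 − 0.831500)(1 − 0.840100) = 0.9731

0.9731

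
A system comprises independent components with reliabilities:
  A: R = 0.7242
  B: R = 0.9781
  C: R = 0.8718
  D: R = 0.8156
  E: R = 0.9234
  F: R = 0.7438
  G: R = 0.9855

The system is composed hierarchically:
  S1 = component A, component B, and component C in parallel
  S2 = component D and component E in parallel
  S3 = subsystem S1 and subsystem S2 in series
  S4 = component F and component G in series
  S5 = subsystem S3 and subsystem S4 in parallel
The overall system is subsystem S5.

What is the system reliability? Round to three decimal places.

Parallel (A, B, and C): 1 − (1 − 0.72420)(1 − 0.97810)(1 − 0.87180) = 0.99923
Parallel (D and E): 1 − (1 − 0.81560)(1 − 0.92340) = 0.98587
Series ([0.99923] and [0.98587]): 0.99923 × 0.98587 = 0.98511
Series (F and G): 0.74380 × 0.98550 = 0.73301
Parallel ([0.98511] and [0.73301]): 1 − (1 − 0.98511)(1 − 0.73301) = 0.996

0.996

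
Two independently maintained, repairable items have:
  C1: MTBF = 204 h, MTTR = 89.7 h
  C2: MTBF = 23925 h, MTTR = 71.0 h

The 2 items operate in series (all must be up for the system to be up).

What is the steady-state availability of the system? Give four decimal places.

0.6925

A(C1) = MTBF/(MTBF+MTTR) = 204/(204+89.7) = 0.694586
A(C2) = MTBF/(MTBF+MTTR) = 23925/(23925+71.0) = 0.997041
Series availability: 0.694586 × 0.997041 = 0.6925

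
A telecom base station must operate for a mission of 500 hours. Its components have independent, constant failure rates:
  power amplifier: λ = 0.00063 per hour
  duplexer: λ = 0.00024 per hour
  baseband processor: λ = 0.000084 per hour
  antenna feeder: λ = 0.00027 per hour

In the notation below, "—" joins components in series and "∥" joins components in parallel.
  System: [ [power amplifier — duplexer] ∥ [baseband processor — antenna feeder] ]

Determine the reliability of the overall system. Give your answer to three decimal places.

R(power amplifier) = exp(−0.00063 × 500) = 0.72979
R(duplexer) = exp(−0.00024 × 500) = 0.88692
R(baseband processor) = exp(−0.000084 × 500) = 0.95887
R(antenna feeder) = exp(−0.00027 × 500) = 0.87372
Series (power amplifier and duplexer): 0.72979 × 0.88692 = 0.64727
Series (baseband processor and antenna feeder): 0.95887 × 0.87372 = 0.83778
Parallel ([0.64727] and [0.83778]): 1 − (1 − 0.64727)(1 − 0.83778) = 0.943

0.943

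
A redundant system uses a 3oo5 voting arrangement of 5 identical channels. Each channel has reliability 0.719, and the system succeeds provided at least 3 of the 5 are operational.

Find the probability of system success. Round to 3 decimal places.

0.861

R = Σ_{i=3}^{5} C(5,i) p^i (1−p)^{5−i} with p = 0.719
C(5,3)·0.719^3·0.281^2 = 0.29349
C(5,4)·0.719^4·0.281^1 = 0.37548
C(5,5)·0.719^5·0.281^0 = 0.19215
Sum = 0.861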